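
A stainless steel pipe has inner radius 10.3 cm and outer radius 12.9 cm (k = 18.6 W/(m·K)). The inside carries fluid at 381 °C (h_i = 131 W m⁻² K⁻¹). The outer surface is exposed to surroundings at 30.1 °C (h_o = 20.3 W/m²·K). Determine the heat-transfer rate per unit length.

Q' = 4710 W/m

Resistance network (inner→outer):
  R'_conv,in = 1/(2πr h) = 1/(2π·0.103·131) = 0.01180 m·K/W
  R'_stainless steel = ln(0.129/0.103)/(2πk) = 0.2251/(2π·18.6) = 0.001926 m·K/W
  R'_conv,out = 1/(2πr h) = 1/(2π·0.129·20.3) = 0.06078 m·K/W
ΣR = 0.01180 + 0.001926 + 0.06078 = 0.07451 m·K/W
Q' = ΔT/ΣR = (381 °C − 30.1 °C)/0.07451 = 4710 W/m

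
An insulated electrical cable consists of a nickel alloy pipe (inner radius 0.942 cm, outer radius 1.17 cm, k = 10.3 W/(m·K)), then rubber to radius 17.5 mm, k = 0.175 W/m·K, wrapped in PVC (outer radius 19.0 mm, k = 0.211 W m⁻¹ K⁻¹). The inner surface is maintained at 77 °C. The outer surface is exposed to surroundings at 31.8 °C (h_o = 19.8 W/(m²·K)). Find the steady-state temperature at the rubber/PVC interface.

T = 57.5 °C

Treat each layer as a resistance in series:
  R'_nickel alloy = ln(0.0117/0.00942)/(2πk) = 0.2168/(2π·10.3) = 0.003349 m·K/W
  R'_rubber = ln(0.0175/0.0117)/(2πk) = 0.4026/(2π·0.175) = 0.3662 m·K/W
  R'_PVC = ln(0.0190/0.0175)/(2πk) = 0.08224/(2π·0.211) = 0.06203 m·K/W
  R'_conv,out = 1/(2πr h) = 1/(2π·0.0190·19.8) = 0.4231 m·K/W
ΣR = 0.003349 + 0.3662 + 0.06203 + 0.4231 = 0.8547 m·K/W
Q' = ΔT/ΣR = (77 °C − 31.8 °C)/0.8547 = 52.88 W/m
From the inner boundary to the rubber/PVC interface, ΣR_partial = 0.3695 m·K/W.
T_interface = T_in − Q'·ΣR_partial = 77 °C − (52.88)(0.3695) = 57.5 °C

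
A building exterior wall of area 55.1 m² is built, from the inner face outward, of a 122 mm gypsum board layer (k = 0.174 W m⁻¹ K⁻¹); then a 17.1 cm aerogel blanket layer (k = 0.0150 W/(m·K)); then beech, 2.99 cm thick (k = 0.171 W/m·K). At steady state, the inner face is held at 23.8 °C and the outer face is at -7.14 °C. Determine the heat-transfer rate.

Q = 139 W

Treat each layer as a resistance in series:
  R_gypsum board = L/(kA) = 0.122/(0.174·55.1) = 0.01273 K/W
  R_aerogel blanket = L/(kA) = 0.171/(0.0150·55.1) = 0.2069 K/W
  R_beech = L/(kA) = 0.0299/(0.171·55.1) = 0.003173 K/W
ΣR = 0.01273 + 0.2069 + 0.003173 = 0.2228 K/W
Q = ΔT/ΣR = (23.8 °C − -7.14 °C)/0.2228 = 139 W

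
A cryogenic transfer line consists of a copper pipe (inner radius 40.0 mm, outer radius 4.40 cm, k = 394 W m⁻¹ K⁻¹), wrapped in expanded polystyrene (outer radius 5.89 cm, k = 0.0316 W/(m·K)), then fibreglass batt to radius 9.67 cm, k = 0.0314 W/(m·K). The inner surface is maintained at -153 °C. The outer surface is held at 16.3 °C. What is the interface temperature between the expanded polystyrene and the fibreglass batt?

T = -90.5 °C

Treat each layer as a resistance in series:
  R'_copper = ln(0.0440/0.0400)/(2πk) = 0.09531/(2π·394) = 3.850×10^-5 m·K/W
  R'_expanded polystyrene = ln(0.0589/0.0440)/(2πk) = 0.2917/(2π·0.0316) = 1.469 m·K/W
  R'_fibreglass batt = ln(0.0967/0.0589)/(2πk) = 0.4958/(2π·0.0314) = 2.513 m·K/W
ΣR = 3.850×10^-5 + 1.469 + 2.513 = 3.982 m·K/W
Q' = ΔT/ΣR = (-153 °C − 16.3 °C)/3.982 = -42.52 W/m
From the inner boundary to the expanded polystyrene/fibreglass batt interface, ΣR_partial = 1.469 m·K/W.
T_interface = T_in − Q'·ΣR_partial = -153 °C − (-42.52)(1.469) = -90.5 °C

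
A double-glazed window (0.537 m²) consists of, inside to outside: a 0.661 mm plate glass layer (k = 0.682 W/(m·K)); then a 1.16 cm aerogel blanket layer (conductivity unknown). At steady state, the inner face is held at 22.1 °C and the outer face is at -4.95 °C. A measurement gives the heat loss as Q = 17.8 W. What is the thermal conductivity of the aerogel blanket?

ΣR = ΔT/Q = |22.1 − -4.95|/17.8 = 1.520 K/W
Known resistances:
  R_plate glass = L/(kA) = 6.61×10^-4/(0.682·0.537) = 0.001805 K/W
R_aerogel blanket = ΣR − ΣR_known = 1.520 − 0.001805 = 1.518 K/W
L/(kA) = 1.518 ⇒ k = 0.0116/(1.518·0.537) = 0.0142 W/m·K

k = 0.0142 W/m·K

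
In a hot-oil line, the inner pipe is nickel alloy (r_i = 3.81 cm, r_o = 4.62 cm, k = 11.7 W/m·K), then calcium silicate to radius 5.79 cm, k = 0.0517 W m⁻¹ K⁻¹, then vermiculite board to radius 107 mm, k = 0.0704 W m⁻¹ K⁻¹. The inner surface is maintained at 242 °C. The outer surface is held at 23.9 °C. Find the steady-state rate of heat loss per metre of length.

Q' = 105 W/m

Treat each layer as a resistance in series:
  R'_nickel alloy = ln(0.0462/0.0381)/(2πk) = 0.1928/(2π·11.7) = 0.002622 m·K/W
  R'_calcium silicate = ln(0.0579/0.0462)/(2πk) = 0.2257/(2π·0.0517) = 0.6949 m·K/W
  R'_vermiculite board = ln(0.107/0.0579)/(2πk) = 0.6141/(2π·0.0704) = 1.388 m·K/W
ΣR = 0.002622 + 0.6949 + 1.388 = 2.086 m·K/W
Q' = ΔT/ΣR = (242 °C − 23.9 °C)/2.086 = 105 W/m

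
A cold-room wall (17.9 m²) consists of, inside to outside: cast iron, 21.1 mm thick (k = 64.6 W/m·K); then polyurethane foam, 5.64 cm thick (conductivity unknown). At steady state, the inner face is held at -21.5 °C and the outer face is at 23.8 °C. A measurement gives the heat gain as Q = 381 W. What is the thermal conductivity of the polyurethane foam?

ΣR = ΔT/Q = |-21.5 − 23.8|/381 = 0.1189 K/W
Known resistances:
  R_cast iron = L/(kA) = 0.0211/(64.6·17.9) = 1.825×10^-5 K/W
R_polyurethane foam = ΣR − ΣR_known = 0.1189 − 1.825×10^-5 = 0.1189 K/W
L/(kA) = 0.1189 ⇒ k = 0.0564/(0.1189·17.9) = 0.0265 W/m·K

k = 0.0265 W/m·K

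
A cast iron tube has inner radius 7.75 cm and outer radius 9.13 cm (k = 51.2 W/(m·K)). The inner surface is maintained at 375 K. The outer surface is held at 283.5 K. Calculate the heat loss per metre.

Q' = 1.80×10^5 W/m

Q' = 2πk·ΔT/ln(r₂/r₁) = 2π × 51.2 × 91.5 / ln(0.0913/0.0775) = 1.80×10^5 W/m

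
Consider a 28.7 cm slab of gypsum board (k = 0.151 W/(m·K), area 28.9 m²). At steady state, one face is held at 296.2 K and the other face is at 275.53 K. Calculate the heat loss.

Q = kA·ΔT/L = 0.151 × 28.9 × |296.2 K − 275.53 K| / 0.287 = 314 W

Q = 314 W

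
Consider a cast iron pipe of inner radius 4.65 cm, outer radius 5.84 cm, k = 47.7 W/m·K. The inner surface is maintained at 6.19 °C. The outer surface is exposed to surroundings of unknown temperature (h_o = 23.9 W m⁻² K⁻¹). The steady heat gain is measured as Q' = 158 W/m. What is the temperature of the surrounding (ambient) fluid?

Sum the resistances:
  R'_cast iron = ln(0.0584/0.0465)/(2πk) = 0.2279/(2π·47.7) = 7.603×10^-4 m·K/W
  R'_conv,out = 1/(2πr h) = 1/(2π·0.0584·23.9) = 0.1140 m·K/W
ΣR = 0.1148 m·K/W
ΔT = Q'·ΣR = 158 × 0.1148 = 18.14 K
Heat flows inward, so T_out = T_in + ΔT = 6.19 + 18.14 = 24.3 °C

T_out = 24.3 °C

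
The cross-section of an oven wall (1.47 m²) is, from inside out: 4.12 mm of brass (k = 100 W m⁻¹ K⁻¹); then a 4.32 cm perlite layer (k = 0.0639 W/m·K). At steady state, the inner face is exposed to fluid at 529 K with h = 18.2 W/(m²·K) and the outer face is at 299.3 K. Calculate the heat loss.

Series thermal resistances, inner to outer:
  R_conv,in = 1/(hA) = 1/(18.2·1.47) = 0.03738 K/W
  R_brass = L/(kA) = 0.00412/(100·1.47) = 2.803×10^-5 K/W
  R_perlite = L/(kA) = 0.0432/(0.0639·1.47) = 0.4599 K/W
ΣR = 0.03738 + 2.803×10^-5 + 0.4599 = 0.4973 K/W
Q = ΔT/ΣR = (529 K − 299.3 K)/0.4973 = 462 W

Q = 462 W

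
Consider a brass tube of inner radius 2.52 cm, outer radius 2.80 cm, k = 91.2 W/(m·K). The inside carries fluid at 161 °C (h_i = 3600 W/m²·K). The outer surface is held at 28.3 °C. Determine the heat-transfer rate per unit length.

Q' = 68500 W/m

Series thermal resistances, inner to outer:
  R'_conv,in = 1/(2πr h) = 1/(2π·0.0252·3600) = 0.001754 m·K/W
  R'_brass = ln(0.0280/0.0252)/(2πk) = 0.1054/(2π·91.2) = 1.839×10^-4 m·K/W
ΣR = 0.001754 + 1.839×10^-4 = 0.001938 m·K/W
Q' = ΔT/ΣR = (161 °C − 28.3 °C)/0.001938 = 68500 W/m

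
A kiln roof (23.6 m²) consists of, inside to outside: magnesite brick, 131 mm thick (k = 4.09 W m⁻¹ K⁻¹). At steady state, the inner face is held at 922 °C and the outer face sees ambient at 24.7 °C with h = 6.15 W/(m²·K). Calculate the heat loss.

Q = 109 kW

Resistance network (inner→outer):
  R_magnesite brick = L/(kA) = 0.131/(4.09·23.6) = 0.001357 K/W
  R_conv,out = 1/(hA) = 1/(6.15·23.6) = 0.006890 K/W
ΣR = 0.001357 + 0.006890 = 0.008247 K/W
Q = ΔT/ΣR = (922 °C − 24.7 °C)/0.008247 = 1.09×10^5 W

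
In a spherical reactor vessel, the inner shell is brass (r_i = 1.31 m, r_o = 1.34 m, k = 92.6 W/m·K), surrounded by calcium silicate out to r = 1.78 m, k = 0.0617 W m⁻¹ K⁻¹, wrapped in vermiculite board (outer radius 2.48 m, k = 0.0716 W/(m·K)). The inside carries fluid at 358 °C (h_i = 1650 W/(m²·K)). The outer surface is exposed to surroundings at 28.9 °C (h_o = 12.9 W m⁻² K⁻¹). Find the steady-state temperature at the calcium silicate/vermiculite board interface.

Series thermal resistances, inner to outer:
  R_conv,in = 1/(4πr²h) = 1/(4π·1.31²·1650) = 2.810×10^-5 K/W
  R_brass = (1/1.31 − 1/1.34)/(4πk) = 0.01709/(4π·92.6) = 1.469×10^-5 K/W
  R_calcium silicate = (1/1.34 − 1/1.78)/(4πk) = 0.1845/(4π·0.0617) = 0.2379 K/W
  R_vermiculite board = (1/1.78 − 1/2.48)/(4πk) = 0.1586/(4π·0.0716) = 0.1762 K/W
  R_conv,out = 1/(4πr²h) = 1/(4π·2.48²·12.9) = 0.001003 K/W
ΣR = 2.810×10^-5 + 1.469×10^-5 + 0.2379 + 0.1762 + 0.001003 = 0.4151 K/W
Q = ΔT/ΣR = (358 °C − 28.9 °C)/0.4151 = 792.8 W
From the inner boundary to the calcium silicate/vermiculite board interface, ΣR_partial = 0.2379 K/W.
T_interface = T_in − Q·ΣR_partial = 358 °C − (792.8)(0.2379) = 169 °C

T = 169 °C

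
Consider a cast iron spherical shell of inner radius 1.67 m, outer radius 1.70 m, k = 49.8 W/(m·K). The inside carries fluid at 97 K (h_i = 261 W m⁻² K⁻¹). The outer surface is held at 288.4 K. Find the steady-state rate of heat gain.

Q = 1.52×10^6 W

Resistance network (inner→outer):
  R_conv,in = 1/(4πr²h) = 1/(4π·1.67²·261) = 1.093×10^-4 K/W
  R_cast iron = (1/1.67 − 1/1.70)/(4πk) = 0.01057/(4π·49.8) = 1.689×10^-5 K/W
ΣR = 1.093×10^-4 + 1.689×10^-5 = 1.262×10^-4 K/W
Q = ΔT/ΣR = (97 K − 288.4 K)/1.262×10^-4 = -1.52×10^6 W
(Negative Q ⇒ heat flows inward; heat gain = 1.52×10^6 W.)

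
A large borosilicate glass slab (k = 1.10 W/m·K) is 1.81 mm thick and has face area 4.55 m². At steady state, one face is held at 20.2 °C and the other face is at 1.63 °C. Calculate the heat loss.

Q = 51.3 kW

Q = kA·ΔT/L = 1.10 × 4.55 × |20.2 °C − 1.63 °C| / 0.00181 = 51300 W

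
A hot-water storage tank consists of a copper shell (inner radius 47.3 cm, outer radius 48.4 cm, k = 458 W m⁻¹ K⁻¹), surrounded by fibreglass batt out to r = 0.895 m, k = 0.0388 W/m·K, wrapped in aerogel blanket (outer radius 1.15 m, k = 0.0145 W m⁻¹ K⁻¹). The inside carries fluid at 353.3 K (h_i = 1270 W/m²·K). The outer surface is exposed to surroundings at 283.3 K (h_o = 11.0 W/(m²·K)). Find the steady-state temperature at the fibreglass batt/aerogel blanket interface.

Resistance network (inner→outer):
  R_conv,in = 1/(4πr²h) = 1/(4π·0.473²·1270) = 2.801×10^-4 K/W
  R_copper = (1/0.473 − 1/0.484)/(4πk) = 0.04805/(4π·458) = 8.349×10^-6 K/W
  R_fibreglass batt = (1/0.484 − 1/0.895)/(4πk) = 0.9488/(4π·0.0388) = 1.946 K/W
  R_aerogel blanket = (1/0.895 − 1/1.15)/(4πk) = 0.2478/(4π·0.0145) = 1.360 K/W
  R_conv,out = 1/(4πr²h) = 1/(4π·1.15²·11.0) = 0.005470 K/W
ΣR = 2.801×10^-4 + 8.349×10^-6 + 1.946 + 1.360 + 0.005470 = 3.312 K/W
Q = ΔT/ΣR = (353.3 K − 283.3 K)/3.312 = 21.14 W
From the inner boundary to the fibreglass batt/aerogel blanket interface, ΣR_partial = 1.946 K/W.
T_interface = T_in − Q·ΣR_partial = 353.3 K − (21.14)(1.946) = 312.2 K

T = 312.2 K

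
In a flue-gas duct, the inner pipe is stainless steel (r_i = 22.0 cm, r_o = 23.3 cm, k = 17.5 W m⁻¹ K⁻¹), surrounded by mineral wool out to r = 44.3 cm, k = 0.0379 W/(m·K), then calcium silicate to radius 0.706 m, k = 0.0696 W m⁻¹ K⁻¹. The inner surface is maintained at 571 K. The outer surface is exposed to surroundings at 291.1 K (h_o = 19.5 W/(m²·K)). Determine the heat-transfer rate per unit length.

Q' = 74.1 W/m

Treat each layer as a resistance in series:
  R'_stainless steel = ln(0.233/0.220)/(2πk) = 0.05741/(2π·17.5) = 5.221×10^-4 m·K/W
  R'_mineral wool = ln(0.443/0.233)/(2πk) = 0.6425/(2π·0.0379) = 2.698 m·K/W
  R'_calcium silicate = ln(0.706/0.443)/(2πk) = 0.4660/(2π·0.0696) = 1.066 m·K/W
  R'_conv,out = 1/(2πr h) = 1/(2π·0.706·19.5) = 0.01156 m·K/W
ΣR = 5.221×10^-4 + 2.698 + 1.066 + 0.01156 = 3.776 m·K/W
Q' = ΔT/ΣR = (571 K − 291.1 K)/3.776 = 74.1 W/m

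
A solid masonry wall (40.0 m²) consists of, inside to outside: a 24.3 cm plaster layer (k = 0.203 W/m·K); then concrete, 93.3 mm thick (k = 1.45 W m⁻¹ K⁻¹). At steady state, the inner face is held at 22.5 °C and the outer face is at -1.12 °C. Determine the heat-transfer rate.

Q = 749 W

Series thermal resistances, inner to outer:
  R_plaster = L/(kA) = 0.243/(0.203·40.0) = 0.02993 K/W
  R_concrete = L/(kA) = 0.0933/(1.45·40.0) = 0.001609 K/W
ΣR = 0.02993 + 0.001609 = 0.03154 K/W
Q = ΔT/ΣR = (22.5 °C − -1.12 °C)/0.03154 = 749 W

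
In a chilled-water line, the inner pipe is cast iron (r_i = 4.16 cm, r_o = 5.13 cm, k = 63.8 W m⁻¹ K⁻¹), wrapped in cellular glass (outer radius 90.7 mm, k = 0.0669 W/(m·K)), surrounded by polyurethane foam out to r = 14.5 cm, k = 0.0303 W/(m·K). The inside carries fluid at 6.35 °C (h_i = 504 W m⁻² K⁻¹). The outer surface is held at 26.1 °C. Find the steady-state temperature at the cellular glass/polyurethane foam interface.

T = 13.4 °C

Series thermal resistances, inner to outer:
  R'_conv,in = 1/(2πr h) = 1/(2π·0.0416·504) = 0.007591 m·K/W
  R'_cast iron = ln(0.0513/0.0416)/(2πk) = 0.2096/(2π·63.8) = 5.228×10^-4 m·K/W
  R'_cellular glass = ln(0.0907/0.0513)/(2πk) = 0.5699/(2π·0.0669) = 1.356 m·K/W
  R'_polyurethane foam = ln(0.145/0.0907)/(2πk) = 0.4692/(2π·0.0303) = 2.464 m·K/W
ΣR = 0.007591 + 5.228×10^-4 + 1.356 + 2.464 = 3.828 m·K/W
Q' = ΔT/ΣR = (6.35 °C − 26.1 °C)/3.828 = -5.159 W/m
From the inner boundary to the cellular glass/polyurethane foam interface, ΣR_partial = 1.364 m·K/W.
T_interface = T_in − Q'·ΣR_partial = 6.35 °C − (-5.159)(1.364) = 13.4 °C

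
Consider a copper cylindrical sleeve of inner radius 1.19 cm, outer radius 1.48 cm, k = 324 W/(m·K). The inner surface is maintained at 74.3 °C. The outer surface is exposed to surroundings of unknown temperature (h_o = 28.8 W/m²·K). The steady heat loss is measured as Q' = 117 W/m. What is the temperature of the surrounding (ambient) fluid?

T_out = 30.6 °C

Sum the resistances:
  R'_copper = ln(0.0148/0.0119)/(2πk) = 0.2181/(2π·324) = 1.071×10^-4 m·K/W
  R'_conv,out = 1/(2πr h) = 1/(2π·0.0148·28.8) = 0.3734 m·K/W
ΣR = 0.3735 m·K/W
ΔT = Q'·ΣR = 117 × 0.3735 = 43.70 K
Heat flows outward, so T_out = T_in − ΔT = 74.3 − 43.70 = 30.6 °C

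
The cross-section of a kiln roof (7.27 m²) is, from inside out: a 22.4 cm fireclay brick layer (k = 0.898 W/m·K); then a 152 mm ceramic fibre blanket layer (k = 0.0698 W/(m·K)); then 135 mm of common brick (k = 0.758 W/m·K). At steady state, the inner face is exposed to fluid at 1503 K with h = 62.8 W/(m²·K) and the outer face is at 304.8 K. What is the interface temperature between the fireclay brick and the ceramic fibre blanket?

Treat each layer as a resistance in series:
  R_conv,in = 1/(hA) = 1/(62.8·7.27) = 0.002190 K/W
  R_fireclay brick = L/(kA) = 0.224/(0.898·7.27) = 0.03431 K/W
  R_ceramic fibre blanket = L/(kA) = 0.152/(0.0698·7.27) = 0.2995 K/W
  R_common brick = L/(kA) = 0.135/(0.758·7.27) = 0.02450 K/W
ΣR = 0.002190 + 0.03431 + 0.2995 + 0.02450 = 0.3605 K/W
Q = ΔT/ΣR = (1503 K − 304.8 K)/0.3605 = 3324 W
From the inner boundary to the fireclay brick/ceramic fibre blanket interface, ΣR_partial = 0.03650 K/W.
T_interface = T_in − Q·ΣR_partial = 1503 K − (3324)(0.03650) = 1382 K

T = 1382 K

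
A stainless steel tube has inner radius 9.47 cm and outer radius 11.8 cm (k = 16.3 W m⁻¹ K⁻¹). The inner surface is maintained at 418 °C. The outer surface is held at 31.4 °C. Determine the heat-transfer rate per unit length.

Q' = 2πk·ΔT/ln(r₂/r₁) = 2π × 16.3 × 386.6 / ln(0.118/0.0947) = 1.80×10^5 W/m

Q' = 180 kW/m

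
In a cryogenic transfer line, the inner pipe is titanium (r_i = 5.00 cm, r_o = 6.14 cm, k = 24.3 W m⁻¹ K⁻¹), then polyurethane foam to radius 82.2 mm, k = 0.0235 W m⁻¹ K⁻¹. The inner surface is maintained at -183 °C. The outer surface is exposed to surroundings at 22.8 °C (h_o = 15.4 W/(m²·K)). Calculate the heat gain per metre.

Q' = 97.9 W/m

Resistance network (inner→outer):
  R'_titanium = ln(0.0614/0.0500)/(2πk) = 0.2054/(2π·24.3) = 0.001345 m·K/W
  R'_polyurethane foam = ln(0.0822/0.0614)/(2πk) = 0.2917/(2π·0.0235) = 1.976 m·K/W
  R'_conv,out = 1/(2πr h) = 1/(2π·0.0822·15.4) = 0.1257 m·K/W
ΣR = 0.001345 + 1.976 + 0.1257 = 2.103 m·K/W
Q' = ΔT/ΣR = (-183 °C − 22.8 °C)/2.103 = -97.9 W/m
(Negative Q' ⇒ heat flows inward; heat gain = 97.9 W/m.)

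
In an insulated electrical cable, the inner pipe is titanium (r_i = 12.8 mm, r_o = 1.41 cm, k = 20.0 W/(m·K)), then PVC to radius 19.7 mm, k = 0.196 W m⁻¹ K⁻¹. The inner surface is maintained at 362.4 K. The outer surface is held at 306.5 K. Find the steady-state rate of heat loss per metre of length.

Q' = 205 W/m

Series thermal resistances, inner to outer:
  R'_titanium = ln(0.0141/0.0128)/(2πk) = 0.09673/(2π·20.0) = 7.697×10^-4 m·K/W
  R'_PVC = ln(0.0197/0.0141)/(2πk) = 0.3344/(2π·0.196) = 0.2716 m·K/W
ΣR = 7.697×10^-4 + 0.2716 = 0.2724 m·K/W
Q' = ΔT/ΣR = (362.4 K − 306.5 K)/0.2724 = 205 W/m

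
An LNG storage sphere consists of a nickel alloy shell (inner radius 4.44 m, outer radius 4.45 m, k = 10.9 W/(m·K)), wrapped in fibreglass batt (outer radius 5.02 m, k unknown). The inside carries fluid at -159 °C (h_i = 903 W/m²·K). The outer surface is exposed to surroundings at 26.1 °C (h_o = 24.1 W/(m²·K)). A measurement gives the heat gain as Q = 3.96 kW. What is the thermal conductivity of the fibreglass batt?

ΣR = ΔT/Q = |-159 − 26.1|/3960 = 0.04674 K/W
Known resistances:
  R_conv,in = 1/(4πr²h) = 1/(4π·4.44²·903) = 4.470×10^-6 K/W
  R_nickel alloy = (1/4.44 − 1/4.45)/(4πk) = 5.061×10^-4/(4π·10.9) = 3.695×10^-6 K/W
  R_conv,out = 1/(4πr²h) = 1/(4π·5.02²·24.1) = 1.310×10^-4 K/W
R_fibreglass batt = ΣR − ΣR_known = 0.04674 − 1.392×10^-4 = 0.04660 K/W
(1/r₁−1/r₂)/(4πk) = 0.04660 ⇒ k = 0.02552/(4π·0.04660) = 0.0436 W/m·K

k = 0.0436 W/m·K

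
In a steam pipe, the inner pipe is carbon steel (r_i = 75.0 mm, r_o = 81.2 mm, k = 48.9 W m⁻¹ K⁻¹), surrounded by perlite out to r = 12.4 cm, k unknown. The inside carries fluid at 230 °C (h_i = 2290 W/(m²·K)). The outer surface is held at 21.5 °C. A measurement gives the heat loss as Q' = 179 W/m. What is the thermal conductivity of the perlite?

k = 0.0579 W/m·K

ΣR = ΔT/Q' = |230 − 21.5|/179 = 1.165 m·K/W
Known resistances:
  R'_conv,in = 1/(2πr h) = 1/(2π·0.0750·2290) = 9.267×10^-4 m·K/W
  R'_carbon steel = ln(0.0812/0.0750)/(2πk) = 0.07943/(2π·48.9) = 2.585×10^-4 m·K/W
R_perlite = ΣR − ΣR_known = 1.165 − 0.001185 = 1.164 m·K/W
ln(r₂/r₁)/(2πk) = 1.164 ⇒ k = 0.4234/(2π·1.164) = 0.0579 W/m·K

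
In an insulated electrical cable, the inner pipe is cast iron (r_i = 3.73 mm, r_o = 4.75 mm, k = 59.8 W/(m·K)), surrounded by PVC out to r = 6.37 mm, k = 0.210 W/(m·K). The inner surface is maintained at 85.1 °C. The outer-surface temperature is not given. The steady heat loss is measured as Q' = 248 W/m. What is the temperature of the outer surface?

T_out = 29.8 °C

Sum the resistances:
  R'_cast iron = ln(0.00475/0.00373)/(2πk) = 0.2417/(2π·59.8) = 6.434×10^-4 m·K/W
  R'_PVC = ln(0.00637/0.00475)/(2πk) = 0.2935/(2π·0.210) = 0.2224 m·K/W
ΣR = 0.2230 m·K/W
ΔT = Q'·ΣR = 248 × 0.2230 = 55.30 K
Heat flows outward, so T_out = T_in − ΔT = 85.1 − 55.30 = 29.8 °C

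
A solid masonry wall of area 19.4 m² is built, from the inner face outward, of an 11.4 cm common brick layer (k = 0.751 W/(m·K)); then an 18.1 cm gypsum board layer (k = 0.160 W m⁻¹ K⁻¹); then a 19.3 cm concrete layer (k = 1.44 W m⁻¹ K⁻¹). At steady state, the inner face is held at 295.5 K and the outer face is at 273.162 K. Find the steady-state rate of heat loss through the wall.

Series thermal resistances, inner to outer:
  R_common brick = L/(kA) = 0.114/(0.751·19.4) = 0.007825 K/W
  R_gypsum board = L/(kA) = 0.181/(0.160·19.4) = 0.05831 K/W
  R_concrete = L/(kA) = 0.193/(1.44·19.4) = 0.006909 K/W
ΣR = 0.007825 + 0.05831 + 0.006909 = 0.07304 K/W
Q = ΔT/ΣR = (295.5 K − 273.162 K)/0.07304 = 306 W

Q = 306 W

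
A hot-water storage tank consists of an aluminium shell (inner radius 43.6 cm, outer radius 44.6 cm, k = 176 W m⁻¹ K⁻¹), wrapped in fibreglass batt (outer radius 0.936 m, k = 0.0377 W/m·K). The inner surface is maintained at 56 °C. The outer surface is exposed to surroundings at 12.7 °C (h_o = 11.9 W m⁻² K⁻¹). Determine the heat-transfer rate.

Series thermal resistances, inner to outer:
  R_aluminium = (1/0.436 − 1/0.446)/(4πk) = 0.05143/(4π·176) = 2.325×10^-5 K/W
  R_fibreglass batt = (1/0.446 − 1/0.936)/(4πk) = 1.174/(4π·0.0377) = 2.478 K/W
  R_conv,out = 1/(4πr²h) = 1/(4π·0.936²·11.9) = 0.007633 K/W
ΣR = 2.325×10^-5 + 2.478 + 0.007633 = 2.486 K/W
Q = ΔT/ΣR = (56 °C − 12.7 °C)/2.486 = 17.4 W

Q = 17.4 W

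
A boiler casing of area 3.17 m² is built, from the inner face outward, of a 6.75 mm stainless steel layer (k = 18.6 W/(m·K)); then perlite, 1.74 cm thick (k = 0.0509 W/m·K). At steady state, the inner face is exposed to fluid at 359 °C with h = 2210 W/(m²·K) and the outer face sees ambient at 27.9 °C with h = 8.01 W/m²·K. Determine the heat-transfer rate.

Q = 2250 W

Resistance network (inner→outer):
  R_conv,in = 1/(hA) = 1/(2210·3.17) = 1.427×10^-4 K/W
  R_stainless steel = L/(kA) = 0.00675/(18.6·3.17) = 1.145×10^-4 K/W
  R_perlite = L/(kA) = 0.0174/(0.0509·3.17) = 0.1078 K/W
  R_conv,out = 1/(hA) = 1/(8.01·3.17) = 0.03938 K/W
ΣR = 1.427×10^-4 + 1.145×10^-4 + 0.1078 + 0.03938 = 0.1474 K/W
Q = ΔT/ΣR = (359 °C − 27.9 °C)/0.1474 = 2250 W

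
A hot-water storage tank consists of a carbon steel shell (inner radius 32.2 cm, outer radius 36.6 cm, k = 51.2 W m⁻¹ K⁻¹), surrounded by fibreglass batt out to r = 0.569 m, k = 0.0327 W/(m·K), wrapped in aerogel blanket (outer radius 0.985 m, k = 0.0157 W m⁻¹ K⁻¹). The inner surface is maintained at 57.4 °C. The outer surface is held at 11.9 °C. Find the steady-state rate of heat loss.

Series thermal resistances, inner to outer:
  R_carbon steel = (1/0.322 − 1/0.366)/(4πk) = 0.3733/(4π·51.2) = 5.803×10^-4 K/W
  R_fibreglass batt = (1/0.366 − 1/0.569)/(4πk) = 0.9748/(4π·0.0327) = 2.372 K/W
  R_aerogel blanket = (1/0.569 − 1/0.985)/(4πk) = 0.7422/(4π·0.0157) = 3.762 K/W
ΣR = 5.803×10^-4 + 2.372 + 3.762 = 6.135 K/W
Q = ΔT/ΣR = (57.4 °C − 11.9 °C)/6.135 = 7.42 W

Q = 7.42 W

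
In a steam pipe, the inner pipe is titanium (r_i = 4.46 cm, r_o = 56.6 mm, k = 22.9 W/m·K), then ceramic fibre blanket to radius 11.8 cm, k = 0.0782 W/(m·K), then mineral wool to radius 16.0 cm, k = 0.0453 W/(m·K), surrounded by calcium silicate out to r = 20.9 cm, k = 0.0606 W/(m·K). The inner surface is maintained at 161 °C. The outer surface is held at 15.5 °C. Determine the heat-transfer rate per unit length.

Series thermal resistances, inner to outer:
  R'_titanium = ln(0.0566/0.0446)/(2πk) = 0.2383/(2π·22.9) = 0.001656 m·K/W
  R'_ceramic fibre blanket = ln(0.118/0.0566)/(2πk) = 0.7347/(2π·0.0782) = 1.495 m·K/W
  R'_mineral wool = ln(0.160/0.118)/(2πk) = 0.3045/(2π·0.0453) = 1.070 m·K/W
  R'_calcium silicate = ln(0.209/0.160)/(2πk) = 0.2672/(2π·0.0606) = 0.7016 m·K/W
ΣR = 0.001656 + 1.495 + 1.070 + 0.7016 = 3.268 m·K/W
Q' = ΔT/ΣR = (161 °C − 15.5 °C)/3.268 = 44.5 W/m

Q' = 44.5 W/m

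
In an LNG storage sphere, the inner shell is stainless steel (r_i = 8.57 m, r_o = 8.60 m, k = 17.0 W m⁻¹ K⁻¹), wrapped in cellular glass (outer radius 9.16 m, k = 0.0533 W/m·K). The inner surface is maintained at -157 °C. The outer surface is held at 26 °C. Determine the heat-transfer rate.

Q = 17.2 kW

Resistance network (inner→outer):
  R_stainless steel = (1/8.57 − 1/8.60)/(4πk) = 4.070×10^-4/(4π·17.0) = 1.905×10^-6 K/W
  R_cellular glass = (1/8.60 − 1/9.16)/(4πk) = 0.007109/(4π·0.0533) = 0.01061 K/W
ΣR = 1.905×10^-6 + 0.01061 = 0.01061 K/W
Q = ΔT/ΣR = (-157 °C − 26 °C)/0.01061 = -17200 W
(Negative Q ⇒ heat flows inward; heat gain = 17200 W.)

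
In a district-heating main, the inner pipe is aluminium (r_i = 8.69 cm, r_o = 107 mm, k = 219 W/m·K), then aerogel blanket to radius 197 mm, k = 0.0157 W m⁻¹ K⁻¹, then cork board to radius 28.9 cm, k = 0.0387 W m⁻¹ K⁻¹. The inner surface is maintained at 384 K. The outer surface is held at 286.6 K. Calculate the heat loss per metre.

Q' = 12.5 W/m

Resistance network (inner→outer):
  R'_aluminium = ln(0.107/0.0869)/(2πk) = 0.2081/(2π·219) = 1.512×10^-4 m·K/W
  R'_aerogel blanket = ln(0.197/0.107)/(2πk) = 0.6104/(2π·0.0157) = 6.188 m·K/W
  R'_cork board = ln(0.289/0.197)/(2πk) = 0.3832/(2π·0.0387) = 1.576 m·K/W
ΣR = 1.512×10^-4 + 6.188 + 1.576 = 7.764 m·K/W
Q' = ΔT/ΣR = (384 K − 286.6 K)/7.764 = 12.5 W/m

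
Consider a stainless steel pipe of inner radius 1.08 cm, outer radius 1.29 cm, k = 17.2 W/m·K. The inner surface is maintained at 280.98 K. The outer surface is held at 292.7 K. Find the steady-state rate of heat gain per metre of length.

Q' = 2πk·ΔT/ln(r₂/r₁) = 2π × 17.2 × 11.72 / ln(0.0129/0.0108) = 7130 W/m

Q' = 7130 W/m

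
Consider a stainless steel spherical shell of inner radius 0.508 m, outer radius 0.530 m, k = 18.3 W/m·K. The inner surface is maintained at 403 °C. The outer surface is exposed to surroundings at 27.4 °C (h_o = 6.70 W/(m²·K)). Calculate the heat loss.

Resistance network (inner→outer):
  R_stainless steel = (1/0.508 − 1/0.530)/(4πk) = 0.08171/(4π·18.3) = 3.553×10^-4 K/W
  R_conv,out = 1/(4πr²h) = 1/(4π·0.530²·6.70) = 0.04228 K/W
ΣR = 3.553×10^-4 + 0.04228 = 0.04264 K/W
Q = ΔT/ΣR = (403 °C − 27.4 °C)/0.04264 = 8810 W

Q = 8.81 kW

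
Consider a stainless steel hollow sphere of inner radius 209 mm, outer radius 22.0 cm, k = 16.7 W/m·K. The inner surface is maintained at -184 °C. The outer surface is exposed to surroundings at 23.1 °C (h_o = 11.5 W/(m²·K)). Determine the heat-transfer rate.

Treat each layer as a resistance in series:
  R_stainless steel = (1/0.209 − 1/0.220)/(4πk) = 0.2392/(4π·16.7) = 0.001140 K/W
  R_conv,out = 1/(4πr²h) = 1/(4π·0.220²·11.5) = 0.1430 K/W
ΣR = 0.001140 + 0.1430 = 0.1441 K/W
Q = ΔT/ΣR = (-184 °C − 23.1 °C)/0.1441 = -1440 W
(Negative Q ⇒ heat flows inward; heat gain = 1440 W.)

Q = 1440 W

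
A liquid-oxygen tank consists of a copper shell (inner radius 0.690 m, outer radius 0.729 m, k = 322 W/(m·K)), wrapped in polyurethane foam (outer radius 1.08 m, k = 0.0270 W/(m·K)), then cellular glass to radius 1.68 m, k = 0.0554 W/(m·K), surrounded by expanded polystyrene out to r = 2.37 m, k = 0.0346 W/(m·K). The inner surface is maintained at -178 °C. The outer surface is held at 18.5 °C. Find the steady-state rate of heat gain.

Q = 89.8 W

Series thermal resistances, inner to outer:
  R_copper = (1/0.690 − 1/0.729)/(4πk) = 0.07753/(4π·322) = 1.916×10^-5 K/W
  R_polyurethane foam = (1/0.729 − 1/1.08)/(4πk) = 0.4458/(4π·0.0270) = 1.314 K/W
  R_cellular glass = (1/1.08 − 1/1.68)/(4πk) = 0.3307/(4π·0.0554) = 0.4750 K/W
  R_expanded polystyrene = (1/1.68 − 1/2.37)/(4πk) = 0.1733/(4π·0.0346) = 0.3986 K/W
ΣR = 1.916×10^-5 + 1.314 + 0.4750 + 0.3986 = 2.188 K/W
Q = ΔT/ΣR = (-178 °C − 18.5 °C)/2.188 = -89.8 W
(Negative Q ⇒ heat flows inward; heat gain = 89.8 W.)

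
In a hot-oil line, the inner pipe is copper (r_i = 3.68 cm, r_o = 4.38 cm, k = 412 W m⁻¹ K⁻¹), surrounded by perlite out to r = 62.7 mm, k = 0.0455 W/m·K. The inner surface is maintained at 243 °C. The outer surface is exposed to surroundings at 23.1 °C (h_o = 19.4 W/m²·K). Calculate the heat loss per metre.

Treat each layer as a resistance in series:
  R'_copper = ln(0.0438/0.0368)/(2πk) = 0.1741/(2π·412) = 6.727×10^-5 m·K/W
  R'_perlite = ln(0.0627/0.0438)/(2πk) = 0.3587/(2π·0.0455) = 1.255 m·K/W
  R'_conv,out = 1/(2πr h) = 1/(2π·0.0627·19.4) = 0.1308 m·K/W
ΣR = 6.727×10^-5 + 1.255 + 0.1308 = 1.386 m·K/W
Q' = ΔT/ΣR = (243 °C − 23.1 °C)/1.386 = 159 W/m

Q' = 159 W/m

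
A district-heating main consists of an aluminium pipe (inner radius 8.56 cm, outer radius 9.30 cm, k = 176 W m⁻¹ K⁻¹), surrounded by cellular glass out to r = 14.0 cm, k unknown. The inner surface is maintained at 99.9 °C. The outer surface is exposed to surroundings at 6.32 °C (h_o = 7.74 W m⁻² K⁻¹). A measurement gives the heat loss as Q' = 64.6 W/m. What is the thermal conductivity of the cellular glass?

k = 0.0500 W/m·K

ΣR = ΔT/Q' = |99.9 − 6.32|/64.6 = 1.449 m·K/W
Known resistances:
  R'_aluminium = ln(0.0930/0.0856)/(2πk) = 0.08291/(2π·176) = 7.498×10^-5 m·K/W
  R'_conv,out = 1/(2πr h) = 1/(2π·0.140·7.74) = 0.1469 m·K/W
R_cellular glass = ΣR − ΣR_known = 1.449 − 0.1470 = 1.302 m·K/W
ln(r₂/r₁)/(2πk) = 1.302 ⇒ k = 0.4090/(2π·1.302) = 0.0500 W/m·K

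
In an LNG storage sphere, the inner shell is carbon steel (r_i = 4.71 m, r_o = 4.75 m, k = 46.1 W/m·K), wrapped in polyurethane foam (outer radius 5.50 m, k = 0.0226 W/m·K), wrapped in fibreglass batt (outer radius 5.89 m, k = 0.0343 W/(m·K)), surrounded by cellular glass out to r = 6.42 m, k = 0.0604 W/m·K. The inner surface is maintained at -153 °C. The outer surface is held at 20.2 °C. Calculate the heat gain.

Treat each layer as a resistance in series:
  R_carbon steel = (1/4.71 − 1/4.75)/(4πk) = 0.001788/(4π·46.1) = 3.086×10^-6 K/W
  R_polyurethane foam = (1/4.75 − 1/5.50)/(4πk) = 0.02871/(4π·0.0226) = 0.1011 K/W
  R_fibreglass batt = (1/5.50 − 1/5.89)/(4πk) = 0.01204/(4π·0.0343) = 0.02793 K/W
  R_cellular glass = (1/5.89 − 1/6.42)/(4πk) = 0.01402/(4π·0.0604) = 0.01847 K/W
ΣR = 3.086×10^-6 + 0.1011 + 0.02793 + 0.01847 = 0.1475 K/W
Q = ΔT/ΣR = (-153 °C − 20.2 °C)/0.1475 = -1170 W
(Negative Q ⇒ heat flows inward; heat gain = 1170 W.)

Q = 1170 W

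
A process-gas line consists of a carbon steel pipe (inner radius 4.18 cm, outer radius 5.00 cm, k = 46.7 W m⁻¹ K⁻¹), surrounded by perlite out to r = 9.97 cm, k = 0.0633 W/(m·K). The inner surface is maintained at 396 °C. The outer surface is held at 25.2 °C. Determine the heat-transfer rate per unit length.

Q' = 214 W/m

Series thermal resistances, inner to outer:
  R'_carbon steel = ln(0.0500/0.0418)/(2πk) = 0.1791/(2π·46.7) = 6.105×10^-4 m·K/W
  R'_perlite = ln(0.0997/0.0500)/(2πk) = 0.6901/(2π·0.0633) = 1.735 m·K/W
ΣR = 6.105×10^-4 + 1.735 = 1.736 m·K/W
Q' = ΔT/ΣR = (396 °C − 25.2 °C)/1.736 = 214 W/m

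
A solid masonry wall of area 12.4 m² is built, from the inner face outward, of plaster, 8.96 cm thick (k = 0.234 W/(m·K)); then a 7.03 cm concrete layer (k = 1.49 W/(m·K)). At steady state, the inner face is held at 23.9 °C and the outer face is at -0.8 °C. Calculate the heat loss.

Resistance network (inner→outer):
  R_plaster = L/(kA) = 0.0896/(0.234·12.4) = 0.03088 K/W
  R_concrete = L/(kA) = 0.0703/(1.49·12.4) = 0.003805 K/W
ΣR = 0.03088 + 0.003805 = 0.03469 K/W
Q = ΔT/ΣR = (23.9 °C − -0.8 °C)/0.03469 = 712 W

Q = 712 W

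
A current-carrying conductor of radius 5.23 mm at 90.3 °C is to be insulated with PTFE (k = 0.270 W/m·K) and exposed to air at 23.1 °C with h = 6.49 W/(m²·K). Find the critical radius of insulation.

For a cylinder, r_cr = k_ins/h = 0.270/6.49 = 0.0416 m = 4.16 cm

r_cr = 4.16 cm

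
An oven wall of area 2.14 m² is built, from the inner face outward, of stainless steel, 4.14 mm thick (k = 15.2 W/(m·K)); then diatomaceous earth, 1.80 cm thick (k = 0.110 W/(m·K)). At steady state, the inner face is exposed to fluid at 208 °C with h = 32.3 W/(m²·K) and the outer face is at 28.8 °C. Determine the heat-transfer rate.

Resistance network (inner→outer):
  R_conv,in = 1/(hA) = 1/(32.3·2.14) = 0.01447 K/W
  R_stainless steel = L/(kA) = 0.00414/(15.2·2.14) = 1.273×10^-4 K/W
  R_diatomaceous earth = L/(kA) = 0.0180/(0.110·2.14) = 0.07647 K/W
ΣR = 0.01447 + 1.273×10^-4 + 0.07647 = 0.09107 K/W
Q = ΔT/ΣR = (208 °C − 28.8 °C)/0.09107 = 1970 W

Q = 1970 W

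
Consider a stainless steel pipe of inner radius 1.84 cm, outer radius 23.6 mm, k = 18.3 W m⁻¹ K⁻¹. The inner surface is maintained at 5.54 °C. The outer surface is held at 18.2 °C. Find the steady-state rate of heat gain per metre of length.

Q' = 2πk·ΔT/ln(r₂/r₁) = 2π × 18.3 × 12.66 / ln(0.0236/0.0184) = 5850 W/m

Q' = 5.85 kW/m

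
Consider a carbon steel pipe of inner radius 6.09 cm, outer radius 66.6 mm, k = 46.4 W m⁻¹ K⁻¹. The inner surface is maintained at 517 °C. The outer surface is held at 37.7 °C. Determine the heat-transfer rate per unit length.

Q' = 1560 kW/m

Q' = 2πk·ΔT/ln(r₂/r₁) = 2π × 46.4 × 479.3 / ln(0.0666/0.0609) = 1.56×10^6 W/m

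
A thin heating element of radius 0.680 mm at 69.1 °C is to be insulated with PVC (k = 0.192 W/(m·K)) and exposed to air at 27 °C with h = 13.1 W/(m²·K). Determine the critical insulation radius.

For a cylinder, r_cr = k_ins/h = 0.192/13.1 = 0.0147 m = 1.47 cm

r_cr = 1.47 cm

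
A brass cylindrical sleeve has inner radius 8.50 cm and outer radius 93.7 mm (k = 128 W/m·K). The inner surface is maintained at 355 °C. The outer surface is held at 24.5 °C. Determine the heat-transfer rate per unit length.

Q' = 2πk·ΔT/ln(r₂/r₁) = 2π × 128 × 330.5 / ln(0.0937/0.0850) = 2.73×10^6 W/m

Q' = 2730 kW/m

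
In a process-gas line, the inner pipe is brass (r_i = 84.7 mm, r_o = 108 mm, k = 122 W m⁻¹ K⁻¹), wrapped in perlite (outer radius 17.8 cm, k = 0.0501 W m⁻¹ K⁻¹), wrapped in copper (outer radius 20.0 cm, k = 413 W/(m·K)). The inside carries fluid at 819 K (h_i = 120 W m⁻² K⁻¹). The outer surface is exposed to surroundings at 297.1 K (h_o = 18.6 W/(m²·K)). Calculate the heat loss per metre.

Resistance network (inner→outer):
  R'_conv,in = 1/(2πr h) = 1/(2π·0.0847·120) = 0.01566 m·K/W
  R'_brass = ln(0.108/0.0847)/(2πk) = 0.2430/(2π·122) = 3.170×10^-4 m·K/W
  R'_perlite = ln(0.178/0.108)/(2πk) = 0.4997/(2π·0.0501) = 1.587 m·K/W
  R'_copper = ln(0.200/0.178)/(2πk) = 0.1165/(2π·413) = 4.491×10^-5 m·K/W
  R'_conv,out = 1/(2πr h) = 1/(2π·0.200·18.6) = 0.04278 m·K/W
ΣR = 0.01566 + 3.170×10^-4 + 1.587 + 4.491×10^-5 + 0.04278 = 1.646 m·K/W
Q' = ΔT/ΣR = (819 K − 297.1 K)/1.646 = 317 W/m

Q' = 317 W/m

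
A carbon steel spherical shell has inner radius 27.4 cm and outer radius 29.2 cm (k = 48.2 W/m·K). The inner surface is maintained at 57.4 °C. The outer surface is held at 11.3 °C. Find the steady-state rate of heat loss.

Q = 4πk·ΔT/(1/r₁ − 1/r₂) = 4π × 48.2 × 46.1 / (1/0.274 − 1/0.292) = 1.24×10^5 W

Q = 124 kW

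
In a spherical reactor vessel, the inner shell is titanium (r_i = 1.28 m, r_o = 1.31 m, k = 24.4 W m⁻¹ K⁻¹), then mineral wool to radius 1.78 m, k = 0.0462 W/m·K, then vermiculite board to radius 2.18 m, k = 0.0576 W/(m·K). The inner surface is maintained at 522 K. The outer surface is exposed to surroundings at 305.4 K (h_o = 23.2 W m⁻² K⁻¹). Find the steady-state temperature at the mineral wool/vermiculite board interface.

T = 368.6 K

Resistance network (inner→outer):
  R_titanium = (1/1.28 − 1/1.31)/(4πk) = 0.01789/(4π·24.4) = 5.835×10^-5 K/W
  R_mineral wool = (1/1.31 − 1/1.78)/(4πk) = 0.2016/(4π·0.0462) = 0.3472 K/W
  R_vermiculite board = (1/1.78 − 1/2.18)/(4πk) = 0.1031/(4π·0.0576) = 0.1424 K/W
  R_conv,out = 1/(4πr²h) = 1/(4π·2.18²·23.2) = 7.218×10^-4 K/W
ΣR = 5.835×10^-5 + 0.3472 + 0.1424 + 7.218×10^-4 = 0.4904 K/W
Q = ΔT/ΣR = (522 K − 305.4 K)/0.4904 = 441.7 W
From the inner boundary to the mineral wool/vermiculite board interface, ΣR_partial = 0.3473 K/W.
T_interface = T_in − Q·ΣR_partial = 522 K − (441.7)(0.3473) = 368.6 K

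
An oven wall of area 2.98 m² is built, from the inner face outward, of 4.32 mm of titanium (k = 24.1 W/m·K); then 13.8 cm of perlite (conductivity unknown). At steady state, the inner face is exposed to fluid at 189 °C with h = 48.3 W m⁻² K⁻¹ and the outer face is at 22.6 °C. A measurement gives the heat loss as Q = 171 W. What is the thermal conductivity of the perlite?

ΣR = ΔT/Q = |189 − 22.6|/171 = 0.9731 K/W
Known resistances:
  R_conv,in = 1/(hA) = 1/(48.3·2.98) = 0.006948 K/W
  R_titanium = L/(kA) = 0.00432/(24.1·2.98) = 6.015×10^-5 K/W
R_perlite = ΣR − ΣR_known = 0.9731 − 0.007008 = 0.9661 K/W
L/(kA) = 0.9661 ⇒ k = 0.138/(0.9661·2.98) = 0.0479 W/m·K

k = 0.0479 W/m·K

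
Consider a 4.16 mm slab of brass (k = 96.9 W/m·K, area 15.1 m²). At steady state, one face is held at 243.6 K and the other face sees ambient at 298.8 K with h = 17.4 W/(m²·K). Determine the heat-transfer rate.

Q = 14.5 kW

Treat each layer as a resistance in series:
  R_brass = L/(kA) = 0.00416/(96.9·15.1) = 2.843×10^-6 K/W
  R_conv,out = 1/(hA) = 1/(17.4·15.1) = 0.003806 K/W
ΣR = 2.843×10^-6 + 0.003806 = 0.003809 K/W
Q = ΔT/ΣR = (243.6 K − 298.8 K)/0.003809 = -14500 W
(Negative Q ⇒ heat flows inward; heat gain = 14500 W.)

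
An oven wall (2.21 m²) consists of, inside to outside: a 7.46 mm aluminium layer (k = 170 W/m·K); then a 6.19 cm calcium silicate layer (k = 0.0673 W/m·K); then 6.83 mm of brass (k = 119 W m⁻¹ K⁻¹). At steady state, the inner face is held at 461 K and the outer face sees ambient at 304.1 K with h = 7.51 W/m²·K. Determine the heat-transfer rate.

Series thermal resistances, inner to outer:
  R_aluminium = L/(kA) = 0.00746/(170·2.21) = 1.986×10^-5 K/W
  R_calcium silicate = L/(kA) = 0.0619/(0.0673·2.21) = 0.4162 K/W
  R_brass = L/(kA) = 0.00683/(119·2.21) = 2.597×10^-5 K/W
  R_conv,out = 1/(hA) = 1/(7.51·2.21) = 0.06025 K/W
ΣR = 1.986×10^-5 + 0.4162 + 2.597×10^-5 + 0.06025 = 0.4765 K/W
Q = ΔT/ΣR = (461 K − 304.1 K)/0.4765 = 329 W

Q = 329 W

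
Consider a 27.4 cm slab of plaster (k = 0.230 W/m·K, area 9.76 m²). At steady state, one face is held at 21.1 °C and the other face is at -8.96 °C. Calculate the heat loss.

Q = kA·ΔT/L = 0.230 × 9.76 × |21.1 °C − -8.96 °C| / 0.274 = 246 W

Q = 246 W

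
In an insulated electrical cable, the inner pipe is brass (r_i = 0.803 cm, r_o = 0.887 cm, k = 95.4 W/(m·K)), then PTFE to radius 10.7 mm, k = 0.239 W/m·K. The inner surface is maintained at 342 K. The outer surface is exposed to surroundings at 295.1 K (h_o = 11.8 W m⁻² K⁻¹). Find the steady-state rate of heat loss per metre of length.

Q' = 33.8 W/m

Series thermal resistances, inner to outer:
  R'_brass = ln(0.00887/0.00803)/(2πk) = 0.09949/(2π·95.4) = 1.660×10^-4 m·K/W
  R'_PTFE = ln(0.0107/0.00887)/(2πk) = 0.1876/(2π·0.239) = 0.1249 m·K/W
  R'_conv,out = 1/(2πr h) = 1/(2π·0.0107·11.8) = 1.261 m·K/W
ΣR = 1.660×10^-4 + 0.1249 + 1.261 = 1.386 m·K/W
Q' = ΔT/ΣR = (342 K − 295.1 K)/1.386 = 33.8 W/m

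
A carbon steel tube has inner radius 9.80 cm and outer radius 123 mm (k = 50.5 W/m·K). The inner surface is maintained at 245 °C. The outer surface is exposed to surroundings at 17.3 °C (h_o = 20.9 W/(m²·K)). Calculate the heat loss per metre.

Resistance network (inner→outer):
  R'_carbon steel = ln(0.123/0.0980)/(2πk) = 0.2272/(2π·50.5) = 7.161×10^-4 m·K/W
  R'_conv,out = 1/(2πr h) = 1/(2π·0.123·20.9) = 0.06191 m·K/W
ΣR = 7.161×10^-4 + 0.06191 = 0.06263 m·K/W
Q' = ΔT/ΣR = (245 °C − 17.3 °C)/0.06263 = 3640 W/m

Q' = 3.64 kW/m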